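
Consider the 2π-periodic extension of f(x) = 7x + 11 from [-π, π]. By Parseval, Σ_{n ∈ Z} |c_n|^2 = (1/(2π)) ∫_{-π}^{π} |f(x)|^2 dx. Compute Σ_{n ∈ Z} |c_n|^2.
Σ |c_n|^2 = 49π^2/3 + 121

Expand and integrate term by term over [-π, π]:
  ∫ (7x)^2 dx = 49·(2π^3/3); ∫ 2·7·(11)·x dx = 0 (odd integrand); ∫ 11^2 dx = 121·2π.
So (1/(2π)) ∫_{-π}^{π} (7x + 11)^2 dx = 49π^2/3 + 121 = 49π^2/3 + 121.
Parseval ⇒ Σ |c_n|^2 = 49π^2/3 + 121.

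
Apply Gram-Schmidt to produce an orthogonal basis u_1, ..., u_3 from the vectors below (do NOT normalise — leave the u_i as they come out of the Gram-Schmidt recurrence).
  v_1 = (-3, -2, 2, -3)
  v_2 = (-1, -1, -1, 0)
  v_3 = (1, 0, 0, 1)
Orthogonal basis:
  u_1 = (-3, -2, 2, -3)
  u_2 = (-17/26, -10/13, -16/13, 9/26)
  u_3 = (16/69, -38/69, 22/69, 8/23)

Apply the Gram-Schmidt recurrence
  u_1 = v_1
  u_i = v_i − Σ_{j<i} ((v_i · u_j) / (u_j · u_j)) · u_j.

Step by step this gives:
  u_1 = (-3, -2, 2, -3)
  u_2 = (-17/26, -10/13, -16/13, 9/26)
  u_3 = (16/69, -38/69, 22/69, 8/23)

Orthogonality check:
  u_2 · u_1 = 0 (should be 0)
  u_3 · u_1 = 0 (should be 0)
  u_3 · u_2 = 0 (should be 0)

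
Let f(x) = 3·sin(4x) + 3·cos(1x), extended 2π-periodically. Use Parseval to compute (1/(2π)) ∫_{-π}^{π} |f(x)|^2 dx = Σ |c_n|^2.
Σ |c_n|^2 = 9

Expand |f|^2 and use orthogonality of {sin(nx), cos(mx)} on [-π, π]:
  ∫_{-π}^{π} sin(nx)^2 dx = π, ∫ cos(mx)^2 dx = π, and cross terms integrate to 0.
So ∫_{-π}^{π} f(x)^2 dx = 3^2 · π + 3^2 · π = (9 + 9)π.
Divide by 2π: (9 + 9)/2 = 9.
By Parseval, this equals Σ |c_n|^2.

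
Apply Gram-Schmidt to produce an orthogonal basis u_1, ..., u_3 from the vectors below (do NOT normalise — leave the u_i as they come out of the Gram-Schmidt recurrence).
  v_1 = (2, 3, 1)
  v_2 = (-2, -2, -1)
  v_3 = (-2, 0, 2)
Orthogonal basis:
  u_1 = (2, 3, 1)
  u_2 = (-3/7, 5/14, -3/14)
  u_3 = (-6/5, 0, 12/5)

Apply the Gram-Schmidt recurrence
  u_1 = v_1
  u_i = v_i − Σ_{j<i} ((v_i · u_j) / (u_j · u_j)) · u_j.

Step by step this gives:
  u_1 = (2, 3, 1)
  u_2 = (-3/7, 5/14, -3/14)
  u_3 = (-6/5, 0, 12/5)

Orthogonality check:
  u_2 · u_1 = 0 (should be 0)
  u_3 · u_1 = 0 (should be 0)
  u_3 · u_2 = 0 (should be 0)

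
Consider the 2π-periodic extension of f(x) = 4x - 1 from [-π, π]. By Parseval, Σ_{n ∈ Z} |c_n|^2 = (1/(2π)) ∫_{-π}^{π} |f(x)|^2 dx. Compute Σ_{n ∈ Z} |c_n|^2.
Σ |c_n|^2 = 16π^2/3 + 1

Expand and integrate term by term over [-π, π]:
  ∫ (4x)^2 dx = 16·(2π^3/3); ∫ 2·4·(-1)·x dx = 0 (odd integrand); ∫ (-1)^2 dx = 1·2π.
So (1/(2π)) ∫_{-π}^{π} (4x - 1)^2 dx = 16π^2/3 + 1 = 16π^2/3 + 1.
Parseval ⇒ Σ |c_n|^2 = 16π^2/3 + 1.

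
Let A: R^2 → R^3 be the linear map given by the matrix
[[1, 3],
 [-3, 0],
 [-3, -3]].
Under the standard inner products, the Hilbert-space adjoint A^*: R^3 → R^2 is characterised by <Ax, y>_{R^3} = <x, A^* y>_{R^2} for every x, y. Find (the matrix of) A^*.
A^* = A^T =
[[1, -3, -3],
 [3, 0, -3]]

For real matrices with standard dot products, the defining identity <Ax, y> = <x, A^* y> gives (Ax)^T y = x^T (A^*) y, i.e. x^T A^T y = x^T (A^*) y. Since this holds for all x, y, we must have A^* = A^T. Therefore
A^* =
[[1, -3, -3],
 [3, 0, -3]].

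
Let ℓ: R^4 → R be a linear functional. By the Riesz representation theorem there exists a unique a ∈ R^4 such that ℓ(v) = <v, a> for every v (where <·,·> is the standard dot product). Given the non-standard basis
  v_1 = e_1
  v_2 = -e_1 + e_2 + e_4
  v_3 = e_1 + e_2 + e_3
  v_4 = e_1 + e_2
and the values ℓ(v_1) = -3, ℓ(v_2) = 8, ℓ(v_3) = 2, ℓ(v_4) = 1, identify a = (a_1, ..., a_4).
a = (-3, 4, 1, 1)

Write a = (a_1, ..., a_4) in the standard basis. For each basis vector v_i, ℓ(v_i) = <v_i, a> is a linear equation in the a_j's. Collect the n equations into a matrix system V a = ℓ, where row i of V is v_i (expressed in the standard basis). Since V is invertible (lower-triangular with 1s on the diagonal, up to permutation), solve by back-substitution:
  V =
[[1, 0, 0, 0],
 [-1, 1, 0, 1],
 [1, 1, 1, 0],
 [1, 1, 0, 0]]
  V a = (-3, 8, 2, 1)
Solving gives a = (-3, 4, 1, 1).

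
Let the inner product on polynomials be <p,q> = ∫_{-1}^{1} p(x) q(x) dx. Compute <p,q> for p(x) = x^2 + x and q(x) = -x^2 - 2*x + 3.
<p,q> = 4/15

Expand the product: p(x)·q(x) = -x^4 - 3*x^3 + x^2 + 3*x.
∫_{-1}^{1} of each monomial x^k gives [2/(k+1) if k even, 0 if k odd]. Integrating term-by-term (or equivalently evaluating the antiderivative F(x) = -x^5/5 - 3*x^4/4 + x^3/3 + 3*x^2/2 at the endpoints):
  F(1) − F(−1) = 53/60 − (37/60) = 4/15.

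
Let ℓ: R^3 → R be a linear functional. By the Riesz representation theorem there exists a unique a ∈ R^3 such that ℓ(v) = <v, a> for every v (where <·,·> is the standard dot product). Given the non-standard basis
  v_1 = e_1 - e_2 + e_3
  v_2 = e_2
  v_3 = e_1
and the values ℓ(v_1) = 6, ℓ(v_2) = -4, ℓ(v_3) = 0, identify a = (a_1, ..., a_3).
a = (0, -4, 2)

Write a = (a_1, ..., a_3) in the standard basis. For each basis vector v_i, ℓ(v_i) = <v_i, a> is a linear equation in the a_j's. Collect the n equations into a matrix system V a = ℓ, where row i of V is v_i (expressed in the standard basis). Since V is invertible (lower-triangular with 1s on the diagonal, up to permutation), solve by back-substitution:
  V =
[[1, -1, 1],
 [0, 1, 0],
 [1, 0, 0]]
  V a = (6, -4, 0)
Solving gives a = (0, -4, 2).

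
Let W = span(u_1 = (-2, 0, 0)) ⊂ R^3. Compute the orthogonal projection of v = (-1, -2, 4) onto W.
proj_W(v) = (-1, 0, 0)

Set up U = [u_1 | ... | u_1] ∈ R^(3×1). The projector onto W = col(U) is P = U (U^T U)^(-1) U^T.
Compute U^T U =
  [4],
and U^T v = (2).
Solve U^T U · c = U^T v for the coefficients: c = (1/2). The projection is proj_W(v) = U c.
Check: (v - proj_W(v)) · u_1 = 0  (should be 0).
Result: proj_W(v) = (-1, 0, 0).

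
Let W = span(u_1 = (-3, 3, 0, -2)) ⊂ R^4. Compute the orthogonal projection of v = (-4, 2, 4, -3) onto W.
proj_W(v) = (-36/11, 36/11, 0, -24/11)

Set up U = [u_1 | ... | u_1] ∈ R^(4×1). The projector onto W = col(U) is P = U (U^T U)^(-1) U^T.
Compute U^T U =
  [22],
and U^T v = (24).
Solve U^T U · c = U^T v for the coefficients: c = (12/11). The projection is proj_W(v) = U c.
Check: (v - proj_W(v)) · u_1 = 0  (should be 0).
Result: proj_W(v) = (-36/11, 36/11, 0, -24/11).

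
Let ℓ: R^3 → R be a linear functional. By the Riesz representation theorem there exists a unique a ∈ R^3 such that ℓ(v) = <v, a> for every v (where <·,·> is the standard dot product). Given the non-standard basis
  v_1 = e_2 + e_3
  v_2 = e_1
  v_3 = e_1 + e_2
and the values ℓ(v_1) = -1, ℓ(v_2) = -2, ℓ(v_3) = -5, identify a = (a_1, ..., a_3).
a = (-2, -3, 2)

Write a = (a_1, ..., a_3) in the standard basis. For each basis vector v_i, ℓ(v_i) = <v_i, a> is a linear equation in the a_j's. Collect the n equations into a matrix system V a = ℓ, where row i of V is v_i (expressed in the standard basis). Since V is invertible (lower-triangular with 1s on the diagonal, up to permutation), solve by back-substitution:
  V =
[[0, 1, 1],
 [1, 0, 0],
 [1, 1, 0]]
  V a = (-1, -2, -5)
Solving gives a = (-2, -3, 2).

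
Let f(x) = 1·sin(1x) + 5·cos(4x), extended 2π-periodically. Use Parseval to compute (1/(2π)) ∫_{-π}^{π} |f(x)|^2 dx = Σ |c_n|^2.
Σ |c_n|^2 = 13

Expand |f|^2 and use orthogonality of {sin(nx), cos(mx)} on [-π, π]:
  ∫_{-π}^{π} sin(nx)^2 dx = π, ∫ cos(mx)^2 dx = π, and cross terms integrate to 0.
So ∫_{-π}^{π} f(x)^2 dx = 1^2 · π + 5^2 · π = (1 + 25)π.
Divide by 2π: (1 + 25)/2 = 13.
By Parseval, this equals Σ |c_n|^2.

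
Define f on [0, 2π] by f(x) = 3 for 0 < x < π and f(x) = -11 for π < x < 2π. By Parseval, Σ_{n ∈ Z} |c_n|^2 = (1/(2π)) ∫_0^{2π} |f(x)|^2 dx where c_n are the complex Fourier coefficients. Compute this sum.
Σ |c_n|^2 = 65

Parseval equates the L^2 energy of f (normalised by 1/(2π)) with the ℓ^2 sum of its Fourier coefficients: (1/(2π)) ∫_0^{2π} |f|^2 = Σ |c_n|^2.
Compute the left side: (1/(2π)) [∫_0^π 3^2 dx + ∫_π^{2π} (-11)^2 dx] = (1/(2π)) · (9π + 121π) = (9 + 121)/2 = 65.
So Σ_{n ∈ Z} |c_n|^2 = 65.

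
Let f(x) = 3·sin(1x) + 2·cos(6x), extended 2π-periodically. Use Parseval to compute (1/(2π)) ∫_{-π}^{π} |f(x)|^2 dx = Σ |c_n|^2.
Σ |c_n|^2 = 13/2

Expand |f|^2 and use orthogonality of {sin(nx), cos(mx)} on [-π, π]:
  ∫_{-π}^{π} sin(nx)^2 dx = π, ∫ cos(mx)^2 dx = π, and cross terms integrate to 0.
So ∫_{-π}^{π} f(x)^2 dx = 3^2 · π + 2^2 · π = (9 + 4)π.
Divide by 2π: (9 + 4)/2 = 13/2.
By Parseval, this equals Σ |c_n|^2.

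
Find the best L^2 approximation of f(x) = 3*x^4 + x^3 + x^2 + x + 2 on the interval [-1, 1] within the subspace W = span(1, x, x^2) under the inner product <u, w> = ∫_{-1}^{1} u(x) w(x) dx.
g(x) = 25*x^2/7 + 8*x/5 + 61/35

The best approximation g ∈ W is the orthogonal projection of f onto W. Writing g = a_0 + a_1 x + a_2 x^2, the coefficients solve the normal equations G · a = b where
  G_{ij} = <φ_i, φ_j> and b_i = <f, φ_i>, with φ_0 = 1, φ_1 = x, φ_2 = x^2.
G =
  [2, 0, 2/3]
  [0, 2/3, 0]
  [2/3, 0, 2/5],
b = (88/15, 16/15, 272/105).
Solving gives a_0 = 61/35, a_1 = 8/5, a_2 = 25/7, so
  g(x) = 25*x^2/7 + 8*x/5 + 61/35.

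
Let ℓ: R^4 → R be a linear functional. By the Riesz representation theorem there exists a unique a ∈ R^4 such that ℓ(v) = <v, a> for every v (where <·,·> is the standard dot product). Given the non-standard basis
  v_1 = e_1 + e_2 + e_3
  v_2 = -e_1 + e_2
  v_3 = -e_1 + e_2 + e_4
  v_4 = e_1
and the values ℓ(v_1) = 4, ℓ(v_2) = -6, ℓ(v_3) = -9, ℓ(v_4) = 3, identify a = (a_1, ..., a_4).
a = (3, -3, 4, -3)

Write a = (a_1, ..., a_4) in the standard basis. For each basis vector v_i, ℓ(v_i) = <v_i, a> is a linear equation in the a_j's. Collect the n equations into a matrix system V a = ℓ, where row i of V is v_i (expressed in the standard basis). Since V is invertible (lower-triangular with 1s on the diagonal, up to permutation), solve by back-substitution:
  V =
[[1, 1, 1, 0],
 [-1, 1, 0, 0],
 [-1, 1, 0, 1],
 [1, 0, 0, 0]]
  V a = (4, -6, -9, 3)
Solving gives a = (3, -3, 4, -3).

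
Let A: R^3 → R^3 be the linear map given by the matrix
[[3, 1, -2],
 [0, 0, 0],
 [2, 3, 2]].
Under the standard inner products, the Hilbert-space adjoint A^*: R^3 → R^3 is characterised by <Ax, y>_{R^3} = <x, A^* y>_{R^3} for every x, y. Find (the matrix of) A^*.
A^* = A^T =
[[3, 0, 2],
 [1, 0, 3],
 [-2, 0, 2]]

For real matrices with standard dot products, the defining identity <Ax, y> = <x, A^* y> gives (Ax)^T y = x^T (A^*) y, i.e. x^T A^T y = x^T (A^*) y. Since this holds for all x, y, we must have A^* = A^T. Therefore
A^* =
[[3, 0, 2],
 [1, 0, 3],
 [-2, 0, 2]].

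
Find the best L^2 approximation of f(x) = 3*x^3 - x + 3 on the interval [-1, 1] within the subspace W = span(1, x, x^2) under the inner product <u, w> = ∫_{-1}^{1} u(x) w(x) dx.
g(x) = 4*x/5 + 3

The best approximation g ∈ W is the orthogonal projection of f onto W. Writing g = a_0 + a_1 x + a_2 x^2, the coefficients solve the normal equations G · a = b where
  G_{ij} = <φ_i, φ_j> and b_i = <f, φ_i>, with φ_0 = 1, φ_1 = x, φ_2 = x^2.
G =
  [2, 0, 2/3]
  [0, 2/3, 0]
  [2/3, 0, 2/5],
b = (6, 8/15, 2).
Solving gives a_0 = 3, a_1 = 4/5, a_2 = 0, so
  g(x) = 4*x/5 + 3.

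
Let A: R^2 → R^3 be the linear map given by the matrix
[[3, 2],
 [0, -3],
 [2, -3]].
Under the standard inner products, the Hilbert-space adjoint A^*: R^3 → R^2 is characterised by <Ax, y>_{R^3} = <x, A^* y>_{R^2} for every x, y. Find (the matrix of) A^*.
A^* = A^T =
[[3, 0, 2],
 [2, -3, -3]]

For real matrices with standard dot products, the defining identity <Ax, y> = <x, A^* y> gives (Ax)^T y = x^T (A^*) y, i.e. x^T A^T y = x^T (A^*) y. Since this holds for all x, y, we must have A^* = A^T. Therefore
A^* =
[[3, 0, 2],
 [2, -3, -3]].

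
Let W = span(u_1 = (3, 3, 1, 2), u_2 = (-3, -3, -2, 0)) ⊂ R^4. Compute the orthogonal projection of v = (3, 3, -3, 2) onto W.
proj_W(v) = (111/53, 111/53, -15/53, 178/53)

Set up U = [u_1 | ... | u_2] ∈ R^(4×2). The projector onto W = col(U) is P = U (U^T U)^(-1) U^T.
Compute U^T U =
  [23, -20]
  [-20, 22],
and U^T v = (19, -12).
Solve U^T U · c = U^T v for the coefficients: c = (89/53, 52/53). The projection is proj_W(v) = U c.
Check: (v - proj_W(v)) · u_1 = 0  (should be 0).
Check: (v - proj_W(v)) · u_2 = 0  (should be 0).
Result: proj_W(v) = (111/53, 111/53, -15/53, 178/53).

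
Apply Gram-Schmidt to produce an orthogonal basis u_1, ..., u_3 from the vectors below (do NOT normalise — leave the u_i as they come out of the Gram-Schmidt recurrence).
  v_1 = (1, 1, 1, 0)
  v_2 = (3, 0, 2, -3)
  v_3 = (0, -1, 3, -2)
Orthogonal basis:
  u_1 = (1, 1, 1, 0)
  u_2 = (4/3, -5/3, 1/3, -3)
  u_3 = (-62/41, -25/41, 87/41, -4/41)

Apply the Gram-Schmidt recurrence
  u_1 = v_1
  u_i = v_i − Σ_{j<i} ((v_i · u_j) / (u_j · u_j)) · u_j.

Step by step this gives:
  u_1 = (1, 1, 1, 0)
  u_2 = (4/3, -5/3, 1/3, -3)
  u_3 = (-62/41, -25/41, 87/41, -4/41)

Orthogonality check:
  u_2 · u_1 = 0 (should be 0)
  u_3 · u_1 = 0 (should be 0)
  u_3 · u_2 = 0 (should be 0)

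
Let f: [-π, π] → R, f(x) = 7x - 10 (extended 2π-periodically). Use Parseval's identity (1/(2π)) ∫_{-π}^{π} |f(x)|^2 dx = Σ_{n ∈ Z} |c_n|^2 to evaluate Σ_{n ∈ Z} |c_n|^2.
Σ |c_n|^2 = 49π^2/3 + 100

Expand and integrate term by term over [-π, π]:
  ∫ (7x)^2 dx = 49·(2π^3/3); ∫ 2·7·(-10)·x dx = 0 (odd integrand); ∫ (-10)^2 dx = 100·2π.
So (1/(2π)) ∫_{-π}^{π} (7x - 10)^2 dx = 49π^2/3 + 100 = 49π^2/3 + 100.
Parseval ⇒ Σ |c_n|^2 = 49π^2/3 + 100.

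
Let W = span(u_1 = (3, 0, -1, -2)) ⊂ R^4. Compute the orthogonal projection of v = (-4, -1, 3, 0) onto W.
proj_W(v) = (-45/14, 0, 15/14, 15/7)

Set up U = [u_1 | ... | u_1] ∈ R^(4×1). The projector onto W = col(U) is P = U (U^T U)^(-1) U^T.
Compute U^T U =
  [14],
and U^T v = (-15).
Solve U^T U · c = U^T v for the coefficients: c = (-15/14). The projection is proj_W(v) = U c.
Check: (v - proj_W(v)) · u_1 = 0  (should be 0).
Result: proj_W(v) = (-45/14, 0, 15/14, 15/7).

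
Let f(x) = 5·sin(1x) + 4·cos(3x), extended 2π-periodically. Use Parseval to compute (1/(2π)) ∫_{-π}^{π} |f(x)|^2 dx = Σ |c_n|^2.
Σ |c_n|^2 = 41/2

Expand |f|^2 and use orthogonality of {sin(nx), cos(mx)} on [-π, π]:
  ∫_{-π}^{π} sin(nx)^2 dx = π, ∫ cos(mx)^2 dx = π, and cross terms integrate to 0.
So ∫_{-π}^{π} f(x)^2 dx = 5^2 · π + 4^2 · π = (25 + 16)π.
Divide by 2π: (25 + 16)/2 = 41/2.
By Parseval, this equals Σ |c_n|^2.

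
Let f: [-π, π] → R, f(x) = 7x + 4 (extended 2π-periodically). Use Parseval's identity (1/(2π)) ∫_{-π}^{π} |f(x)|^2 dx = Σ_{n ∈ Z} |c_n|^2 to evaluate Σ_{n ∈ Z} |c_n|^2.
Σ |c_n|^2 = 49π^2/3 + 16

Expand and integrate term by term over [-π, π]:
  ∫ (7x)^2 dx = 49·(2π^3/3); ∫ 2·7·(4)·x dx = 0 (odd integrand); ∫ 4^2 dx = 16·2π.
So (1/(2π)) ∫_{-π}^{π} (7x + 4)^2 dx = 49π^2/3 + 16 = 49π^2/3 + 16.
Parseval ⇒ Σ |c_n|^2 = 49π^2/3 + 16.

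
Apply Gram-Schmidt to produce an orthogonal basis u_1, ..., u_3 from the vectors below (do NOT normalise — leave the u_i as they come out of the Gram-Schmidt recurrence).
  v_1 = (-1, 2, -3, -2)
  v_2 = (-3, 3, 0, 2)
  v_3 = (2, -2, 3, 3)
Orthogonal basis:
  u_1 = (-1, 2, -3, -2)
  u_2 = (-49/18, 22/9, 5/6, 23/9)
  u_3 = (43/53, 131/371, -183/371, 255/371)

Apply the Gram-Schmidt recurrence
  u_1 = v_1
  u_i = v_i − Σ_{j<i} ((v_i · u_j) / (u_j · u_j)) · u_j.

Step by step this gives:
  u_1 = (-1, 2, -3, -2)
  u_2 = (-49/18, 22/9, 5/6, 23/9)
  u_3 = (43/53, 131/371, -183/371, 255/371)

Orthogonality check:
  u_2 · u_1 = 0 (should be 0)
  u_3 · u_1 = 0 (should be 0)
  u_3 · u_2 = 0 (should be 0)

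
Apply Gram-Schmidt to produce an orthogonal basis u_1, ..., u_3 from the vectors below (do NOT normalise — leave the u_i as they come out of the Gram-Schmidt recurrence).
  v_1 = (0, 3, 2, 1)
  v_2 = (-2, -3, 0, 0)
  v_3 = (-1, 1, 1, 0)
Orthogonal basis:
  u_1 = (0, 3, 2, 1)
  u_2 = (-2, -15/14, 9/7, 9/14)
  u_3 = (-39/101, 26/101, -11/101, -56/101)

Apply the Gram-Schmidt recurrence
  u_1 = v_1
  u_i = v_i − Σ_{j<i} ((v_i · u_j) / (u_j · u_j)) · u_j.

Step by step this gives:
  u_1 = (0, 3, 2, 1)
  u_2 = (-2, -15/14, 9/7, 9/14)
  u_3 = (-39/101, 26/101, -11/101, -56/101)

Orthogonality check:
  u_2 · u_1 = 0 (should be 0)
  u_3 · u_1 = 0 (should be 0)
  u_3 · u_2 = 0 (should be 0)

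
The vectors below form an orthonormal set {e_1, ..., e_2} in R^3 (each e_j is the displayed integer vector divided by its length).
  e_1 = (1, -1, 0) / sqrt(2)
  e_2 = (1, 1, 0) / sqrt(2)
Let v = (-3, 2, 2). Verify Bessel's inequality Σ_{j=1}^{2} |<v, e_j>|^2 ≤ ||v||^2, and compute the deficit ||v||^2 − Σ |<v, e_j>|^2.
Σ |<v, e_j>|^2 = 13; ||v||^2 = 17; deficit = 4

Write each e_j = u_j / sqrt(<u_j, u_j>) where u_j is the displayed integer vector. Then <v, e_j> = <v, u_j> / sqrt(<u_j, u_j>), so |<v, e_j>|^2 = <v, u_j>^2 / <u_j, u_j>.
Coefficients: <v, e_1> = -5/sqrt(2), <v, e_2> = -1/sqrt(2).
Square and sum: Σ |<v, e_j>|^2 = 13.
Compute ||v||^2 = v·v = 17.
Deficit = 17 − 13 = 4 ≥ 0, confirming Bessel's inequality. (The deficit equals ||v − Σ <v,e_j> e_j||^2, the squared distance from v to span{e_j}.)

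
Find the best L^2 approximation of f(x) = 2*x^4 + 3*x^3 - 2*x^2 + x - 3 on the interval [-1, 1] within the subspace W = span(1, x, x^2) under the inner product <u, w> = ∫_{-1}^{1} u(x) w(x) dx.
g(x) = -2*x^2/7 + 14*x/5 - 111/35

The best approximation g ∈ W is the orthogonal projection of f onto W. Writing g = a_0 + a_1 x + a_2 x^2, the coefficients solve the normal equations G · a = b where
  G_{ij} = <φ_i, φ_j> and b_i = <f, φ_i>, with φ_0 = 1, φ_1 = x, φ_2 = x^2.
G =
  [2, 0, 2/3]
  [0, 2/3, 0]
  [2/3, 0, 2/5],
b = (-98/15, 28/15, -78/35).
Solving gives a_0 = -111/35, a_1 = 14/5, a_2 = -2/7, so
  g(x) = -2*x^2/7 + 14*x/5 - 111/35.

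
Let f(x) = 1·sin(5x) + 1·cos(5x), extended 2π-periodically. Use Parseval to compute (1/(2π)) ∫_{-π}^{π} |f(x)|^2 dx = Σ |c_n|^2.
Σ |c_n|^2 = 1

Expand |f|^2 and use orthogonality of {sin(nx), cos(mx)} on [-π, π]:
  ∫_{-π}^{π} sin(nx)^2 dx = π, ∫ cos(mx)^2 dx = π, and cross terms integrate to 0.
So ∫_{-π}^{π} f(x)^2 dx = 1^2 · π + 1^2 · π = (1 + 1)π.
Divide by 2π: (1 + 1)/2 = 1.
By Parseval, this equals Σ |c_n|^2.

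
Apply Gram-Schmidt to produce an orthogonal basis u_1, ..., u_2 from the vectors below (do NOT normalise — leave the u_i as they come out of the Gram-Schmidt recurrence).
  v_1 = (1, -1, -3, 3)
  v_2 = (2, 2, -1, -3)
Orthogonal basis:
  u_1 = (1, -1, -3, 3)
  u_2 = (23/10, 17/10, -19/10, -21/10)

Apply the Gram-Schmidt recurrence
  u_1 = v_1
  u_i = v_i − Σ_{j<i} ((v_i · u_j) / (u_j · u_j)) · u_j.

Step by step this gives:
  u_1 = (1, -1, -3, 3)
  u_2 = (23/10, 17/10, -19/10, -21/10)

Orthogonality check:
  u_2 · u_1 = 0 (should be 0)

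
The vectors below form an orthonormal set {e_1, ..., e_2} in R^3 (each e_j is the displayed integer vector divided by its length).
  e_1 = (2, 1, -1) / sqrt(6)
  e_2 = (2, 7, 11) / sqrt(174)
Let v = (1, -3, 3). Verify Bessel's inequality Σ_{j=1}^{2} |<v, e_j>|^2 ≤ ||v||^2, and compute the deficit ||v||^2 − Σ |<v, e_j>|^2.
Σ |<v, e_j>|^2 = 110/29; ||v||^2 = 19; deficit = 441/29

Write each e_j = u_j / sqrt(<u_j, u_j>) where u_j is the displayed integer vector. Then <v, e_j> = <v, u_j> / sqrt(<u_j, u_j>), so |<v, e_j>|^2 = <v, u_j>^2 / <u_j, u_j>.
Coefficients: <v, e_1> = -4/sqrt(6), <v, e_2> = 14/sqrt(174).
Square and sum: Σ |<v, e_j>|^2 = 110/29.
Compute ||v||^2 = v·v = 19.
Deficit = 19 − 110/29 = 441/29 ≥ 0, confirming Bessel's inequality. (The deficit equals ||v − Σ <v,e_j> e_j||^2, the squared distance from v to span{e_j}.)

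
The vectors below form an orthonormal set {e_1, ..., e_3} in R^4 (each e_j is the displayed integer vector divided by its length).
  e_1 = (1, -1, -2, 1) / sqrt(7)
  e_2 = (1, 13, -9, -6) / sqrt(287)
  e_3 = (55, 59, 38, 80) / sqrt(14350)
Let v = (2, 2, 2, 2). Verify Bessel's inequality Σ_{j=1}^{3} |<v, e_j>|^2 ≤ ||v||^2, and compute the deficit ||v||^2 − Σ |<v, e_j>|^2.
Σ |<v, e_j>|^2 = 2728/175; ||v||^2 = 16; deficit = 72/175

Write each e_j = u_j / sqrt(<u_j, u_j>) where u_j is the displayed integer vector. Then <v, e_j> = <v, u_j> / sqrt(<u_j, u_j>), so |<v, e_j>|^2 = <v, u_j>^2 / <u_j, u_j>.
Coefficients: <v, e_1> = -2/sqrt(7), <v, e_2> = -2/sqrt(287), <v, e_3> = 464/sqrt(14350).
Square and sum: Σ |<v, e_j>|^2 = 2728/175.
Compute ||v||^2 = v·v = 16.
Deficit = 16 − 2728/175 = 72/175 ≥ 0, confirming Bessel's inequality. (The deficit equals ||v − Σ <v,e_j> e_j||^2, the squared distance from v to span{e_j}.)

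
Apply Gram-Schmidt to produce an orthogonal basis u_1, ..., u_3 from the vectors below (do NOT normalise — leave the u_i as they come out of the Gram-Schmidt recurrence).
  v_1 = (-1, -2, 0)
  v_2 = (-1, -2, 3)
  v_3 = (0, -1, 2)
Orthogonal basis:
  u_1 = (-1, -2, 0)
  u_2 = (0, 0, 3)
  u_3 = (2/5, -1/5, 0)

Apply the Gram-Schmidt recurrence
  u_1 = v_1
  u_i = v_i − Σ_{j<i} ((v_i · u_j) / (u_j · u_j)) · u_j.

Step by step this gives:
  u_1 = (-1, -2, 0)
  u_2 = (0, 0, 3)
  u_3 = (2/5, -1/5, 0)

Orthogonality check:
  u_2 · u_1 = 0 (should be 0)
  u_3 · u_1 = 0 (should be 0)
  u_3 · u_2 = 0 (should be 0)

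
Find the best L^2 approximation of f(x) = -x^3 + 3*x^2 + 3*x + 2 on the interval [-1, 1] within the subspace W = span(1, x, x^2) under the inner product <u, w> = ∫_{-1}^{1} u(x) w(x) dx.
g(x) = 3*x^2 + 12*x/5 + 2

The best approximation g ∈ W is the orthogonal projection of f onto W. Writing g = a_0 + a_1 x + a_2 x^2, the coefficients solve the normal equations G · a = b where
  G_{ij} = <φ_i, φ_j> and b_i = <f, φ_i>, with φ_0 = 1, φ_1 = x, φ_2 = x^2.
G =
  [2, 0, 2/3]
  [0, 2/3, 0]
  [2/3, 0, 2/5],
b = (6, 8/5, 38/15).
Solving gives a_0 = 2, a_1 = 12/5, a_2 = 3, so
  g(x) = 3*x^2 + 12*x/5 + 2.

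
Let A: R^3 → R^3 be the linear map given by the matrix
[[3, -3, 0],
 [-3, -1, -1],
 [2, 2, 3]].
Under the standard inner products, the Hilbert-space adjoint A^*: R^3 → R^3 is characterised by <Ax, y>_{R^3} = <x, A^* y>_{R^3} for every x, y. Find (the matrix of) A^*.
A^* = A^T =
[[3, -3, 2],
 [-3, -1, 2],
 [0, -1, 3]]

For real matrices with standard dot products, the defining identity <Ax, y> = <x, A^* y> gives (Ax)^T y = x^T (A^*) y, i.e. x^T A^T y = x^T (A^*) y. Since this holds for all x, y, we must have A^* = A^T. Therefore
A^* =
[[3, -3, 2],
 [-3, -1, 2],
 [0, -1, 3]].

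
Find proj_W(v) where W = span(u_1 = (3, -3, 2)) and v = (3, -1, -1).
proj_W(v) = (15/11, -15/11, 10/11)

Set up U = [u_1 | ... | u_1] ∈ R^(3×1). The projector onto W = col(U) is P = U (U^T U)^(-1) U^T.
Compute U^T U =
  [22],
and U^T v = (10).
Solve U^T U · c = U^T v for the coefficients: c = (5/11). The projection is proj_W(v) = U c.
Check: (v - proj_W(v)) · u_1 = 0  (should be 0).
Result: proj_W(v) = (15/11, -15/11, 10/11).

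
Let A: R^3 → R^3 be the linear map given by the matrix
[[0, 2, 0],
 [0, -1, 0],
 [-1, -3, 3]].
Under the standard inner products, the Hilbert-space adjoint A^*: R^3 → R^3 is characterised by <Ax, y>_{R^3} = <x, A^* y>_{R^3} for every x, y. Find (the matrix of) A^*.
A^* = A^T =
[[0, 0, -1],
 [2, -1, -3],
 [0, 0, 3]]

For real matrices with standard dot products, the defining identity <Ax, y> = <x, A^* y> gives (Ax)^T y = x^T (A^*) y, i.e. x^T A^T y = x^T (A^*) y. Since this holds for all x, y, we must have A^* = A^T. Therefore
A^* =
[[0, 0, -1],
 [2, -1, -3],
 [0, 0, 3]].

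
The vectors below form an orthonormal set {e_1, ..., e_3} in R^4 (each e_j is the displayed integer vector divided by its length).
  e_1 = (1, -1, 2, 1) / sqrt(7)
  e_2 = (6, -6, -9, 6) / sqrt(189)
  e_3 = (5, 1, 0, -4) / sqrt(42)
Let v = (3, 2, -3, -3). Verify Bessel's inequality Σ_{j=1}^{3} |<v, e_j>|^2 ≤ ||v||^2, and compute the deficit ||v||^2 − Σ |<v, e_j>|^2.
Σ |<v, e_j>|^2 = 425/14; ||v||^2 = 31; deficit = 9/14

Write each e_j = u_j / sqrt(<u_j, u_j>) where u_j is the displayed integer vector. Then <v, e_j> = <v, u_j> / sqrt(<u_j, u_j>), so |<v, e_j>|^2 = <v, u_j>^2 / <u_j, u_j>.
Coefficients: <v, e_1> = -8/sqrt(7), <v, e_2> = 15/sqrt(189), <v, e_3> = 29/sqrt(42).
Square and sum: Σ |<v, e_j>|^2 = 425/14.
Compute ||v||^2 = v·v = 31.
Deficit = 31 − 425/14 = 9/14 ≥ 0, confirming Bessel's inequality. (The deficit equals ||v − Σ <v,e_j> e_j||^2, the squared distance from v to span{e_j}.)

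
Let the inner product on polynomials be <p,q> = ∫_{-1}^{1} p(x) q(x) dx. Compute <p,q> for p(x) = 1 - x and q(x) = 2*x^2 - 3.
<p,q> = -14/3

Expand the product: p(x)·q(x) = -2*x^3 + 2*x^2 + 3*x - 3.
∫_{-1}^{1} of each monomial x^k gives [2/(k+1) if k even, 0 if k odd]. Integrating term-by-term (or equivalently evaluating the antiderivative F(x) = -x^4/2 + 2*x^3/3 + 3*x^2/2 - 3*x at the endpoints):
  F(1) − F(−1) = -4/3 − (10/3) = -14/3.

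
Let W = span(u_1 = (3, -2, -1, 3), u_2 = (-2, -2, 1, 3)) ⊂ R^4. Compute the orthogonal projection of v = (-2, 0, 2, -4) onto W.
proj_W(v) = (-52/21, 38/21, 17/21, -19/7)

Set up U = [u_1 | ... | u_2] ∈ R^(4×2). The projector onto W = col(U) is P = U (U^T U)^(-1) U^T.
Compute U^T U =
  [23, 6]
  [6, 18],
and U^T v = (-20, -6).
Solve U^T U · c = U^T v for the coefficients: c = (-6/7, -1/21). The projection is proj_W(v) = U c.
Check: (v - proj_W(v)) · u_1 = 0  (should be 0).
Check: (v - proj_W(v)) · u_2 = 0  (should be 0).
Result: proj_W(v) = (-52/21, 38/21, 17/21, -19/7).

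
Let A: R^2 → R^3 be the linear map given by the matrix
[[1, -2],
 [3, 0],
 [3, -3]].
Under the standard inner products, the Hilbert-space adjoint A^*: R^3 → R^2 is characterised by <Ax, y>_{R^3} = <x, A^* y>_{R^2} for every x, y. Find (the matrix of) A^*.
A^* = A^T =
[[1, 3, 3],
 [-2, 0, -3]]

For real matrices with standard dot products, the defining identity <Ax, y> = <x, A^* y> gives (Ax)^T y = x^T (A^*) y, i.e. x^T A^T y = x^T (A^*) y. Since this holds for all x, y, we must have A^* = A^T. Therefore
A^* =
[[1, 3, 3],
 [-2, 0, -3]].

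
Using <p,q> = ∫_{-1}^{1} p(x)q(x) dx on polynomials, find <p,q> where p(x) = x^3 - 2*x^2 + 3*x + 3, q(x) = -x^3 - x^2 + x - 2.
<p,q> = -202/21

Expand the product: p(x)·q(x) = -x^6 + x^5 - 10*x^3 + 4*x^2 - 3*x - 6.
∫_{-1}^{1} of each monomial x^k gives [2/(k+1) if k even, 0 if k odd]. Integrating term-by-term (or equivalently evaluating the antiderivative F(x) = -x^7/7 + x^6/6 - 5*x^4/2 + 4*x^3/3 - 3*x^2/2 - 6*x at the endpoints):
  F(1) − F(−1) = -121/14 − (41/42) = -202/21.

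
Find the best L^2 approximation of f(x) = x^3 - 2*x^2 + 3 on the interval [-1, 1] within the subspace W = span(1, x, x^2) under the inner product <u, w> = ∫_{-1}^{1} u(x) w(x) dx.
g(x) = -2*x^2 + 3*x/5 + 3

The best approximation g ∈ W is the orthogonal projection of f onto W. Writing g = a_0 + a_1 x + a_2 x^2, the coefficients solve the normal equations G · a = b where
  G_{ij} = <φ_i, φ_j> and b_i = <f, φ_i>, with φ_0 = 1, φ_1 = x, φ_2 = x^2.
G =
  [2, 0, 2/3]
  [0, 2/3, 0]
  [2/3, 0, 2/5],
b = (14/3, 2/5, 6/5).
Solving gives a_0 = 3, a_1 = 3/5, a_2 = -2, so
  g(x) = -2*x^2 + 3*x/5 + 3.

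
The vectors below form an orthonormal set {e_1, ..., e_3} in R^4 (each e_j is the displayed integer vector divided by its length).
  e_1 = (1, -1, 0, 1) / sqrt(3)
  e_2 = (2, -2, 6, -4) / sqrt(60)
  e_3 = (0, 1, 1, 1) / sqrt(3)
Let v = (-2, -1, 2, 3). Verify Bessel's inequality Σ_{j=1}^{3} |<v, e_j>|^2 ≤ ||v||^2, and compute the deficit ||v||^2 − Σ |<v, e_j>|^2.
Σ |<v, e_j>|^2 = 101/15; ||v||^2 = 18; deficit = 169/15

Write each e_j = u_j / sqrt(<u_j, u_j>) where u_j is the displayed integer vector. Then <v, e_j> = <v, u_j> / sqrt(<u_j, u_j>), so |<v, e_j>|^2 = <v, u_j>^2 / <u_j, u_j>.
Coefficients: <v, e_1> = 2/sqrt(3), <v, e_2> = -2/sqrt(60), <v, e_3> = 4/sqrt(3).
Square and sum: Σ |<v, e_j>|^2 = 101/15.
Compute ||v||^2 = v·v = 18.
Deficit = 18 − 101/15 = 169/15 ≥ 0, confirming Bessel's inequality. (The deficit equals ||v − Σ <v,e_j> e_j||^2, the squared distance from v to span{e_j}.)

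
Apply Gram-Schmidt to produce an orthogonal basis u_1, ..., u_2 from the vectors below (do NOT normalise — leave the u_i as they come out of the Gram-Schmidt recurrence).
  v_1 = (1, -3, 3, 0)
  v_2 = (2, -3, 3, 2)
Orthogonal basis:
  u_1 = (1, -3, 3, 0)
  u_2 = (18/19, 3/19, -3/19, 2)

Apply the Gram-Schmidt recurrence
  u_1 = v_1
  u_i = v_i − Σ_{j<i} ((v_i · u_j) / (u_j · u_j)) · u_j.

Step by step this gives:
  u_1 = (1, -3, 3, 0)
  u_2 = (18/19, 3/19, -3/19, 2)

Orthogonality check:
  u_2 · u_1 = 0 (should be 0)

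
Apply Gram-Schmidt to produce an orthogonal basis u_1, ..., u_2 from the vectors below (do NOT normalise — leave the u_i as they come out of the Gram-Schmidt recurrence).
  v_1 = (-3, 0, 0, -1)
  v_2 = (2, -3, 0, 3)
Orthogonal basis:
  u_1 = (-3, 0, 0, -1)
  u_2 = (-7/10, -3, 0, 21/10)

Apply the Gram-Schmidt recurrence
  u_1 = v_1
  u_i = v_i − Σ_{j<i} ((v_i · u_j) / (u_j · u_j)) · u_j.

Step by step this gives:
  u_1 = (-3, 0, 0, -1)
  u_2 = (-7/10, -3, 0, 21/10)

Orthogonality check:
  u_2 · u_1 = 0 (should be 0)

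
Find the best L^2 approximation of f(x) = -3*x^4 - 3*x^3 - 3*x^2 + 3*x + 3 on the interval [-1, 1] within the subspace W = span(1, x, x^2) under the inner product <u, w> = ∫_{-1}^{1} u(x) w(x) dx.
g(x) = -39*x^2/7 + 6*x/5 + 114/35

The best approximation g ∈ W is the orthogonal projection of f onto W. Writing g = a_0 + a_1 x + a_2 x^2, the coefficients solve the normal equations G · a = b where
  G_{ij} = <φ_i, φ_j> and b_i = <f, φ_i>, with φ_0 = 1, φ_1 = x, φ_2 = x^2.
G =
  [2, 0, 2/3]
  [0, 2/3, 0]
  [2/3, 0, 2/5],
b = (14/5, 4/5, -2/35).
Solving gives a_0 = 114/35, a_1 = 6/5, a_2 = -39/7, so
  g(x) = -39*x^2/7 + 6*x/5 + 114/35.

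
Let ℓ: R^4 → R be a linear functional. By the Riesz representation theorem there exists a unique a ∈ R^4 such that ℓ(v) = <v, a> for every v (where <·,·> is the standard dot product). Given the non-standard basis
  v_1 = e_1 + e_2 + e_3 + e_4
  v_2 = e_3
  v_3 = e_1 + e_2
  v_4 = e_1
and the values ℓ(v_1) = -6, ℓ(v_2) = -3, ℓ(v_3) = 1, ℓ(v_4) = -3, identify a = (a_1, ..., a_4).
a = (-3, 4, -3, -4)

Write a = (a_1, ..., a_4) in the standard basis. For each basis vector v_i, ℓ(v_i) = <v_i, a> is a linear equation in the a_j's. Collect the n equations into a matrix system V a = ℓ, where row i of V is v_i (expressed in the standard basis). Since V is invertible (lower-triangular with 1s on the diagonal, up to permutation), solve by back-substitution:
  V =
[[1, 1, 1, 1],
 [0, 0, 1, 0],
 [1, 1, 0, 0],
 [1, 0, 0, 0]]
  V a = (-6, -3, 1, -3)
Solving gives a = (-3, 4, -3, -4).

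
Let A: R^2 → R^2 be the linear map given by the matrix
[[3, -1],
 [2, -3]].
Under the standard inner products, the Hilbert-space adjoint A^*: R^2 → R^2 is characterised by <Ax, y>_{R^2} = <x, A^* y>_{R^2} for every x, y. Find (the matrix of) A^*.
A^* = A^T =
[[3, 2],
 [-1, -3]]

For real matrices with standard dot products, the defining identity <Ax, y> = <x, A^* y> gives (Ax)^T y = x^T (A^*) y, i.e. x^T A^T y = x^T (A^*) y. Since this holds for all x, y, we must have A^* = A^T. Therefore
A^* =
[[3, 2],
 [-1, -3]].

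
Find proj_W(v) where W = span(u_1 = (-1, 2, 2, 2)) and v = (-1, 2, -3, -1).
proj_W(v) = (3/13, -6/13, -6/13, -6/13)

Set up U = [u_1 | ... | u_1] ∈ R^(4×1). The projector onto W = col(U) is P = U (U^T U)^(-1) U^T.
Compute U^T U =
  [13],
and U^T v = (-3).
Solve U^T U · c = U^T v for the coefficients: c = (-3/13). The projection is proj_W(v) = U c.
Check: (v - proj_W(v)) · u_1 = 0  (should be 0).
Result: proj_W(v) = (3/13, -6/13, -6/13, -6/13).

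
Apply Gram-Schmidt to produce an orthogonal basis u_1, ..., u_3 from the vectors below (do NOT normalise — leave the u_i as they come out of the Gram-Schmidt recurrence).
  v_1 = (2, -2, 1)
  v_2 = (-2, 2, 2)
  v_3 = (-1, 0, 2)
Orthogonal basis:
  u_1 = (2, -2, 1)
  u_2 = (-2/3, 2/3, 8/3)
  u_3 = (-1/2, -1/2, 0)

Apply the Gram-Schmidt recurrence
  u_1 = v_1
  u_i = v_i − Σ_{j<i} ((v_i · u_j) / (u_j · u_j)) · u_j.

Step by step this gives:
  u_1 = (2, -2, 1)
  u_2 = (-2/3, 2/3, 8/3)
  u_3 = (-1/2, -1/2, 0)

Orthogonality check:
  u_2 · u_1 = 0 (should be 0)
  u_3 · u_1 = 0 (should be 0)
  u_3 · u_2 = 0 (should be 0)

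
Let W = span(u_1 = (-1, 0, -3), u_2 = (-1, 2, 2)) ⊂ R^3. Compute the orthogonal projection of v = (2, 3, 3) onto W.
proj_W(v) = (4/65, 18/13, 237/65)

Set up U = [u_1 | ... | u_2] ∈ R^(3×2). The projector onto W = col(U) is P = U (U^T U)^(-1) U^T.
Compute U^T U =
  [10, -5]
  [-5, 9],
and U^T v = (-11, 10).
Solve U^T U · c = U^T v for the coefficients: c = (-49/65, 9/13). The projection is proj_W(v) = U c.
Check: (v - proj_W(v)) · u_1 = 0  (should be 0).
Check: (v - proj_W(v)) · u_2 = 0  (should be 0).
Result: proj_W(v) = (4/65, 18/13, 237/65).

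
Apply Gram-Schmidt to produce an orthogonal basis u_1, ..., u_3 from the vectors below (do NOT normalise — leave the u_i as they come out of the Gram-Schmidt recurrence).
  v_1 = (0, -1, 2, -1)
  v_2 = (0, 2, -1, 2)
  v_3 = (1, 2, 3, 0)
Orthogonal basis:
  u_1 = (0, -1, 2, -1)
  u_2 = (0, 1, 1, 1)
  u_3 = (1, 1, 0, -1)

Apply the Gram-Schmidt recurrence
  u_1 = v_1
  u_i = v_i − Σ_{j<i} ((v_i · u_j) / (u_j · u_j)) · u_j.

Step by step this gives:
  u_1 = (0, -1, 2, -1)
  u_2 = (0, 1, 1, 1)
  u_3 = (1, 1, 0, -1)

Orthogonality check:
  u_2 · u_1 = 0 (should be 0)
  u_3 · u_1 = 0 (should be 0)
  u_3 · u_2 = 0 (should be 0)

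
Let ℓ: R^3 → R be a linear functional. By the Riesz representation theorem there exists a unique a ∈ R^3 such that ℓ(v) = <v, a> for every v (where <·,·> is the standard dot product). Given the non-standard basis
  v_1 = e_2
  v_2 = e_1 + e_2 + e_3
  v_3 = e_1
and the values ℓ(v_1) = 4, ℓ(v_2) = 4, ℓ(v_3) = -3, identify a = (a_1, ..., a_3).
a = (-3, 4, 3)

Write a = (a_1, ..., a_3) in the standard basis. For each basis vector v_i, ℓ(v_i) = <v_i, a> is a linear equation in the a_j's. Collect the n equations into a matrix system V a = ℓ, where row i of V is v_i (expressed in the standard basis). Since V is invertible (lower-triangular with 1s on the diagonal, up to permutation), solve by back-substitution:
  V =
[[0, 1, 0],
 [1, 1, 1],
 [1, 0, 0]]
  V a = (4, 4, -3)
Solving gives a = (-3, 4, 3).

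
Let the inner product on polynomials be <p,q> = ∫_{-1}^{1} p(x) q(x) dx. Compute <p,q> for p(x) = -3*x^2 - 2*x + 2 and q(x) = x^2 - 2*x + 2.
<p,q> = 34/5

Expand the product: p(x)·q(x) = -3*x^4 + 4*x^3 - 8*x + 4.
∫_{-1}^{1} of each monomial x^k gives [2/(k+1) if k even, 0 if k odd]. Integrating term-by-term (or equivalently evaluating the antiderivative F(x) = -3*x^5/5 + x^4 - 4*x^2 + 4*x at the endpoints):
  F(1) − F(−1) = 2/5 − (-32/5) = 34/5.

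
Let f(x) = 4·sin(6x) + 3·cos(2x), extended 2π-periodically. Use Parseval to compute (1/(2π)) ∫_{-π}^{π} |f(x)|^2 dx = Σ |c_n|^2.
Σ |c_n|^2 = 25/2

Expand |f|^2 and use orthogonality of {sin(nx), cos(mx)} on [-π, π]:
  ∫_{-π}^{π} sin(nx)^2 dx = π, ∫ cos(mx)^2 dx = π, and cross terms integrate to 0.
So ∫_{-π}^{π} f(x)^2 dx = 4^2 · π + 3^2 · π = (16 + 9)π.
Divide by 2π: (16 + 9)/2 = 25/2.
By Parseval, this equals Σ |c_n|^2.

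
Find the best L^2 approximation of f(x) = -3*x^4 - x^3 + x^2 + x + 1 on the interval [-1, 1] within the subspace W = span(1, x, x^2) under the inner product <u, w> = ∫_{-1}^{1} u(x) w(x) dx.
g(x) = -11*x^2/7 + 2*x/5 + 44/35

The best approximation g ∈ W is the orthogonal projection of f onto W. Writing g = a_0 + a_1 x + a_2 x^2, the coefficients solve the normal equations G · a = b where
  G_{ij} = <φ_i, φ_j> and b_i = <f, φ_i>, with φ_0 = 1, φ_1 = x, φ_2 = x^2.
G =
  [2, 0, 2/3]
  [0, 2/3, 0]
  [2/3, 0, 2/5],
b = (22/15, 4/15, 22/105).
Solving gives a_0 = 44/35, a_1 = 2/5, a_2 = -11/7, so
  g(x) = -11*x^2/7 + 2*x/5 + 44/35.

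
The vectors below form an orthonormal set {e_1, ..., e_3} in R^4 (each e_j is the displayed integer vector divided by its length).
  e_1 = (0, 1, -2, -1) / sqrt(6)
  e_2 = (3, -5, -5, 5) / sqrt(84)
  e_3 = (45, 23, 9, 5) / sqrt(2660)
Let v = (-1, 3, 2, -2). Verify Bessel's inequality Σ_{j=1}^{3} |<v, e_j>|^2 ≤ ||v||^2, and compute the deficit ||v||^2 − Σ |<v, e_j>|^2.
Σ |<v, e_j>|^2 = 3371/190; ||v||^2 = 18; deficit = 49/190

Write each e_j = u_j / sqrt(<u_j, u_j>) where u_j is the displayed integer vector. Then <v, e_j> = <v, u_j> / sqrt(<u_j, u_j>), so |<v, e_j>|^2 = <v, u_j>^2 / <u_j, u_j>.
Coefficients: <v, e_1> = 1/sqrt(6), <v, e_2> = -38/sqrt(84), <v, e_3> = 32/sqrt(2660).
Square and sum: Σ |<v, e_j>|^2 = 3371/190.
Compute ||v||^2 = v·v = 18.
Deficit = 18 − 3371/190 = 49/190 ≥ 0, confirming Bessel's inequality. (The deficit equals ||v − Σ <v,e_j> e_j||^2, the squared distance from v to span{e_j}.)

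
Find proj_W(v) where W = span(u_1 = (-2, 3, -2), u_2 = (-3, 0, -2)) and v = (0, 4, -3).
proj_W(v) = (-114/121, 522/121, -192/121)

Set up U = [u_1 | ... | u_2] ∈ R^(3×2). The projector onto W = col(U) is P = U (U^T U)^(-1) U^T.
Compute U^T U =
  [17, 10]
  [10, 13],
and U^T v = (18, 6).
Solve U^T U · c = U^T v for the coefficients: c = (174/121, -78/121). The projection is proj_W(v) = U c.
Check: (v - proj_W(v)) · u_1 = 0  (should be 0).
Check: (v - proj_W(v)) · u_2 = 0  (should be 0).
Result: proj_W(v) = (-114/121, 522/121, -192/121).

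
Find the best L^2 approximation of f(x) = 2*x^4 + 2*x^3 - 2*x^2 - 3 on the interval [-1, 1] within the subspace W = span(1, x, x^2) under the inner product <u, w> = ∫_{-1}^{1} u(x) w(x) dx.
g(x) = -2*x^2/7 + 6*x/5 - 111/35

The best approximation g ∈ W is the orthogonal projection of f onto W. Writing g = a_0 + a_1 x + a_2 x^2, the coefficients solve the normal equations G · a = b where
  G_{ij} = <φ_i, φ_j> and b_i = <f, φ_i>, with φ_0 = 1, φ_1 = x, φ_2 = x^2.
G =
  [2, 0, 2/3]
  [0, 2/3, 0]
  [2/3, 0, 2/5],
b = (-98/15, 4/5, -78/35).
Solving gives a_0 = -111/35, a_1 = 6/5, a_2 = -2/7, so
  g(x) = -2*x^2/7 + 6*x/5 - 111/35.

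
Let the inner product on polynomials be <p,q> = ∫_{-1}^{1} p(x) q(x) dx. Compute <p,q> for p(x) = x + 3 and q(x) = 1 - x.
<p,q> = 16/3

Expand the product: p(x)·q(x) = -x^2 - 2*x + 3.
∫_{-1}^{1} of each monomial x^k gives [2/(k+1) if k even, 0 if k odd]. Integrating term-by-term (or equivalently evaluating the antiderivative F(x) = -x^3/3 - x^2 + 3*x at the endpoints):
  F(1) − F(−1) = 5/3 − (-11/3) = 16/3.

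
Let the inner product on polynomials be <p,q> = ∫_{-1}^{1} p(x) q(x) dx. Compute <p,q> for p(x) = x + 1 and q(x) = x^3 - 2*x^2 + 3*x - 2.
<p,q> = -44/15

Expand the product: p(x)·q(x) = x^4 - x^3 + x^2 + x - 2.
∫_{-1}^{1} of each monomial x^k gives [2/(k+1) if k even, 0 if k odd]. Integrating term-by-term (or equivalently evaluating the antiderivative F(x) = x^5/5 - x^4/4 + x^3/3 + x^2/2 - 2*x at the endpoints):
  F(1) − F(−1) = -73/60 − (103/60) = -44/15.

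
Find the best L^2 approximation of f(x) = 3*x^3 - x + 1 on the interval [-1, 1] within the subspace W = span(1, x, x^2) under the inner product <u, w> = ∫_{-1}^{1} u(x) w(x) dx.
g(x) = 4*x/5 + 1

The best approximation g ∈ W is the orthogonal projection of f onto W. Writing g = a_0 + a_1 x + a_2 x^2, the coefficients solve the normal equations G · a = b where
  G_{ij} = <φ_i, φ_j> and b_i = <f, φ_i>, with φ_0 = 1, φ_1 = x, φ_2 = x^2.
G =
  [2, 0, 2/3]
  [0, 2/3, 0]
  [2/3, 0, 2/5],
b = (2, 8/15, 2/3).
Solving gives a_0 = 1, a_1 = 4/5, a_2 = 0, so
  g(x) = 4*x/5 + 1.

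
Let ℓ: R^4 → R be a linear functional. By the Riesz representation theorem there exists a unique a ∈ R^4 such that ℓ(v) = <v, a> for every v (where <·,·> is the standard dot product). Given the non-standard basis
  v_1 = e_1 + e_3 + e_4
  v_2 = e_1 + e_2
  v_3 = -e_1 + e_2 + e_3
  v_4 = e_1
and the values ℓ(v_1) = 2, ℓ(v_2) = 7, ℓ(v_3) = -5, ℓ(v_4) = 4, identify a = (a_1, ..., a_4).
a = (4, 3, -4, 2)

Write a = (a_1, ..., a_4) in the standard basis. For each basis vector v_i, ℓ(v_i) = <v_i, a> is a linear equation in the a_j's. Collect the n equations into a matrix system V a = ℓ, where row i of V is v_i (expressed in the standard basis). Since V is invertible (lower-triangular with 1s on the diagonal, up to permutation), solve by back-substitution:
  V =
[[1, 0, 1, 1],
 [1, 1, 0, 0],
 [-1, 1, 1, 0],
 [1, 0, 0, 0]]
  V a = (2, 7, -5, 4)
Solving gives a = (4, 3, -4, 2).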